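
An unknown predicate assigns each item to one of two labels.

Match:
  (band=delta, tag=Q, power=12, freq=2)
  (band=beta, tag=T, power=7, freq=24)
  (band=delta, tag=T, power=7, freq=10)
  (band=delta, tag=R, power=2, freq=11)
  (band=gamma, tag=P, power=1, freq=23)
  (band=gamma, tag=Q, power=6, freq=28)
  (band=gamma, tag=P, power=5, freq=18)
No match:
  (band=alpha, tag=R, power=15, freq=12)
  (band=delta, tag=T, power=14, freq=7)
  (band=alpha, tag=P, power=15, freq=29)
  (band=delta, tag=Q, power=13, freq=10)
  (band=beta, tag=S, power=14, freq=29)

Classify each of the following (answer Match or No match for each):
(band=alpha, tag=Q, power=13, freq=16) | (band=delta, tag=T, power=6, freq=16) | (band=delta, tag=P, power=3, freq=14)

No match, Match, Match

The rule appears to be: power ≤ 12.
(band=alpha, tag=Q, power=13, freq=16): power = 13, doesn't qualify → No match. (band=delta, tag=T, power=6, freq=16): power = 6, has this property → Match. (band=delta, tag=P, power=3, freq=14): power = 3, has this property → Match.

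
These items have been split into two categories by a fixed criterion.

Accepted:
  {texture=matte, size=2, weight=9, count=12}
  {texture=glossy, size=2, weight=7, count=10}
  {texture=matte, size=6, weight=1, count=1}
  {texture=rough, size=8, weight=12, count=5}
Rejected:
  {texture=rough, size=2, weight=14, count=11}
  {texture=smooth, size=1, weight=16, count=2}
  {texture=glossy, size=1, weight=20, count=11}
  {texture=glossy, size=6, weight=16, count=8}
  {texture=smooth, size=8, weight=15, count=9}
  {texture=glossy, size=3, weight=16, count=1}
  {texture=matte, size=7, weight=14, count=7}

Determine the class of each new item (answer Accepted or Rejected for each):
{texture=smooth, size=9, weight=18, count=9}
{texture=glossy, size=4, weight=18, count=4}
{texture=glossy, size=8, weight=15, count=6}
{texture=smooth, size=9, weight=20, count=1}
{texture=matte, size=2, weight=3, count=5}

The pattern is that an item is 'Accepted' exactly when: weight ≤ 12.

Rejected, Rejected, Rejected, Rejected, Accepted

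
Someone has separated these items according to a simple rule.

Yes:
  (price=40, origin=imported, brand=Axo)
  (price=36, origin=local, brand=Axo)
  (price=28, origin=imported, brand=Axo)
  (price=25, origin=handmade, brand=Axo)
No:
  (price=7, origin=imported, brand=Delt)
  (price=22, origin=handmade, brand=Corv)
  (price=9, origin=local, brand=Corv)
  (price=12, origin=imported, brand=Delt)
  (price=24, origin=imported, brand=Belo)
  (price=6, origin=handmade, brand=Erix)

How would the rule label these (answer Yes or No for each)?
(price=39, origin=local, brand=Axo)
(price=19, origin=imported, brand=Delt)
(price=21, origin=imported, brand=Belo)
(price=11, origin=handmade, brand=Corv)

Yes, No, No, No

A rule that fits every label: brand is Axo — true of each 'Yes' example, false of each 'No' one.
(price=39, origin=local, brand=Axo): brand is Axo — has this property, so Yes. (price=19, origin=imported, brand=Delt): brand is Delt — doesn't qualify, so No. (price=21, origin=imported, brand=Belo): brand is Belo — doesn't qualify, so No. (price=11, origin=handmade, brand=Corv): brand is Corv — doesn't qualify, so No.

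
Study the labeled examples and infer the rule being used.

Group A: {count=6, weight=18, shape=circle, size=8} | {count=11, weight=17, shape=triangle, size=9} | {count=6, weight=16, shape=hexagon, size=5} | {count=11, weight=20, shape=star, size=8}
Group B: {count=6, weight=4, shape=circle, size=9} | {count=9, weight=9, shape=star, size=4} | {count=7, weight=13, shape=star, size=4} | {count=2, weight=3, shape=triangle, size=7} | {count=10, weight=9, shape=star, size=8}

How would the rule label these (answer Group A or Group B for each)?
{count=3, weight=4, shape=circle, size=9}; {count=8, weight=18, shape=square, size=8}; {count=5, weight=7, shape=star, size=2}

Group B, Group A, Group B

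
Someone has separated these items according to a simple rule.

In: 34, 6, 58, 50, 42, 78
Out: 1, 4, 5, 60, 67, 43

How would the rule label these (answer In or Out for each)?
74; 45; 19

One predicate separates the groups cleanly: ≡ 2 (mod 4).
74: 74 mod 4 = 2, matches → In.
45: 45 mod 4 = 1, fails the rule → Out.
19: 19 mod 4 = 3, fails the rule → Out.

In, Out, Out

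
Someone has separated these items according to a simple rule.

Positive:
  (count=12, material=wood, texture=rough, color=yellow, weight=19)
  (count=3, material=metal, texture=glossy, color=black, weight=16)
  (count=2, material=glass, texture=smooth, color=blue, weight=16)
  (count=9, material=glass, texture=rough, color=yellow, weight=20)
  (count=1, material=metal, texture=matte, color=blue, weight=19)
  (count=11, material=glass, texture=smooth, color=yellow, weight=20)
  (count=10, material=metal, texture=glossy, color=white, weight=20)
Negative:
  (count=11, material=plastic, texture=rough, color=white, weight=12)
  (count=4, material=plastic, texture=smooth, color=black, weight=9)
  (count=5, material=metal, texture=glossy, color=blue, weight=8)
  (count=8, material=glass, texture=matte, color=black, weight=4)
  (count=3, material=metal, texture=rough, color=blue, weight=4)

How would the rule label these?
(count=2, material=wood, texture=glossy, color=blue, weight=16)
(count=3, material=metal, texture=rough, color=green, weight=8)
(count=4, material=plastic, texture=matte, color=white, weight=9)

Positive, Negative, Negative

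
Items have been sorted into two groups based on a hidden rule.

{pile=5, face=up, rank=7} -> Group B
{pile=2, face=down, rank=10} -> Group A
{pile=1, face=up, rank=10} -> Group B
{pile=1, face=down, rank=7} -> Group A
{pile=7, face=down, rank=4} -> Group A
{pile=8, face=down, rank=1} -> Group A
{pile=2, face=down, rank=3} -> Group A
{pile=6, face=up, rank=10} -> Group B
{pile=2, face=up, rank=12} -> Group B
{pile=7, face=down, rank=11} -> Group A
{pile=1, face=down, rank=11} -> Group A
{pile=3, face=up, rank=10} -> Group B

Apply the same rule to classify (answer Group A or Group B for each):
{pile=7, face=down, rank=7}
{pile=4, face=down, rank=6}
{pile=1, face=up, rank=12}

One predicate separates the groups cleanly: face is down.
{pile=7, face=down, rank=7}: face is down, checks out → Group A.
{pile=4, face=down, rank=6}: face is down, checks out → Group A.
{pile=1, face=up, rank=12}: face is up, does not pass → Group B.

Group A, Group A, Group B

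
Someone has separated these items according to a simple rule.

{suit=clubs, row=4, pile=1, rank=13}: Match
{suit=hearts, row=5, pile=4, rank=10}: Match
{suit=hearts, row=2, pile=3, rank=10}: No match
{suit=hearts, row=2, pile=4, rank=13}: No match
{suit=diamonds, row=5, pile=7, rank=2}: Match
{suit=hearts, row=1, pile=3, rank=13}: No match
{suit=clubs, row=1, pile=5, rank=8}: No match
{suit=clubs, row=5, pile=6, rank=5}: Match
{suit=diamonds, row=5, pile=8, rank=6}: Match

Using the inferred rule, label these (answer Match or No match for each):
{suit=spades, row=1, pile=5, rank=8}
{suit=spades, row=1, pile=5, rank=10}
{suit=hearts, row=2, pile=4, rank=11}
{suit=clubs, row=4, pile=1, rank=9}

No match, No match, No match, Match

The simplest hypothesis consistent with all the labels is: row ≥ 4.
{suit=spades, row=1, pile=5, rank=8} → row = 1 → No match. {suit=spades, row=1, pile=5, rank=10} → row = 1 → No match. {suit=hearts, row=2, pile=4, rank=11} → row = 2 → No match. {suit=clubs, row=4, pile=1, rank=9} → row = 4 → Match.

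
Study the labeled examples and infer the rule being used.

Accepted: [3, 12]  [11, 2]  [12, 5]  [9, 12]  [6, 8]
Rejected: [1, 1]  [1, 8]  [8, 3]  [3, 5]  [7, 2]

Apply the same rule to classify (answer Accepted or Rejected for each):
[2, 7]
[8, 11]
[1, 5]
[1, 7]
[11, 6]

Rejected, Accepted, Rejected, Rejected, Accepted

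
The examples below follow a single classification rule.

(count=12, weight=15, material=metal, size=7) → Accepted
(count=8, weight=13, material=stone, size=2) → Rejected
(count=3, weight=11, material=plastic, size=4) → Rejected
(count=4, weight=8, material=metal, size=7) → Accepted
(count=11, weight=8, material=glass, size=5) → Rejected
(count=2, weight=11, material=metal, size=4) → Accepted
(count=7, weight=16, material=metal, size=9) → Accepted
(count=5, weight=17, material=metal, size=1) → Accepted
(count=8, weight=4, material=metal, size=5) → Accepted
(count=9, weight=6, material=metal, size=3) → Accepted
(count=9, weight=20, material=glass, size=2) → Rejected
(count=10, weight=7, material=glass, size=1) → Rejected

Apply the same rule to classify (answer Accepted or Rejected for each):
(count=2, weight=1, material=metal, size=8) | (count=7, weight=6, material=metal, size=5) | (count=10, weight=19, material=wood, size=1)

Accepted, Accepted, Rejected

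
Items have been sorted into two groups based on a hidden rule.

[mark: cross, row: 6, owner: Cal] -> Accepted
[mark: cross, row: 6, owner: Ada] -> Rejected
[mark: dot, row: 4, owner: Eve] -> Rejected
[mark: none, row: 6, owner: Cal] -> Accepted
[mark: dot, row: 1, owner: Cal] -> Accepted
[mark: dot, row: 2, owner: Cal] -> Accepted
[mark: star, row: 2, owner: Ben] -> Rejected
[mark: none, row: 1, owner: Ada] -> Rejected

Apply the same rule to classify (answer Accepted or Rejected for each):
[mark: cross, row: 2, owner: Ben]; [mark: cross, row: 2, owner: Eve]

Checking candidate rules against both groups, what survives is: owner is Cal.
[mark: cross, row: 2, owner: Ben] → owner is Ben → Rejected. [mark: cross, row: 2, owner: Eve] → owner is Eve → Rejected.

Rejected, Rejected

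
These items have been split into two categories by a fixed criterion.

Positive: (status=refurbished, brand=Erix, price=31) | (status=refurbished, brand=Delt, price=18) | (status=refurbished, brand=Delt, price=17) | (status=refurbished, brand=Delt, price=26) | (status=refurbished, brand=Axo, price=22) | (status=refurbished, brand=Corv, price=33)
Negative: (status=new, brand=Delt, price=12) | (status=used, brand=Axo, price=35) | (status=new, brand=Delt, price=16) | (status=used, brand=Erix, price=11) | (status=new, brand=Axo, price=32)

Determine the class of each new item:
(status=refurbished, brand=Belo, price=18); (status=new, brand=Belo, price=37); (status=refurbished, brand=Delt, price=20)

Positive, Negative, Positive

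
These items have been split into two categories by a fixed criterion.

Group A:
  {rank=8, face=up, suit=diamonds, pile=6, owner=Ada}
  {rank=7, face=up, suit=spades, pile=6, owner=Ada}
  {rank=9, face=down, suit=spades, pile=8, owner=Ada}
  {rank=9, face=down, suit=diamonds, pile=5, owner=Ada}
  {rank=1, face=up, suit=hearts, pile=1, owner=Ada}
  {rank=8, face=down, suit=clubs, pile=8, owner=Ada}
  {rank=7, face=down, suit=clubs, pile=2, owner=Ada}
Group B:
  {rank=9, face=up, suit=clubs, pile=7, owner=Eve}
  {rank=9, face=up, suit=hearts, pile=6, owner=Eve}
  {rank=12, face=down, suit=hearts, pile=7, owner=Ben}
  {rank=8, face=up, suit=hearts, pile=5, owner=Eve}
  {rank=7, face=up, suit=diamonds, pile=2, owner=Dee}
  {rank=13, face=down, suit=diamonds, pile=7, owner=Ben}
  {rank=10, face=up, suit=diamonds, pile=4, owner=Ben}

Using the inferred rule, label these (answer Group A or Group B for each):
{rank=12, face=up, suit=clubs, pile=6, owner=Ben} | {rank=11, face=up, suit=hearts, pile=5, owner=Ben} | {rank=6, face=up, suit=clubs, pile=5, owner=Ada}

Group B, Group B, Group A

One predicate separates the groups cleanly: owner is Ada.
{rank=12, face=up, suit=clubs, pile=6, owner=Ben} — owner is Ben, hence Group B.
{rank=11, face=up, suit=hearts, pile=5, owner=Ben} — owner is Ben, hence Group B.
{rank=6, face=up, suit=clubs, pile=5, owner=Ada} — owner is Ada, hence Group A.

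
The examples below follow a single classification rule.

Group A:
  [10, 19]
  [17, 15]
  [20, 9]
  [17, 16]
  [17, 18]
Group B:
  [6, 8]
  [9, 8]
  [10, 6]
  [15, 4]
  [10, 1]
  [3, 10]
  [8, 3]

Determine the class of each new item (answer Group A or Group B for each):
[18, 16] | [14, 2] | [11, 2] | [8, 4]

Group A, Group B, Group B, Group B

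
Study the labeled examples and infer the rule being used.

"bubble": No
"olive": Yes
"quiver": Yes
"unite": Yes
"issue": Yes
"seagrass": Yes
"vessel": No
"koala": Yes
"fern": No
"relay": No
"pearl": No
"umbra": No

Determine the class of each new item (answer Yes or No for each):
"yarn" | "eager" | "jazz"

No, Yes, No

Every 'Yes' example satisfies: has ≥ 3 vowels. None of the 'No' examples do.
"yarn": No (1 vowel). "eager": Yes (3 vowels). "jazz": No (1 vowel).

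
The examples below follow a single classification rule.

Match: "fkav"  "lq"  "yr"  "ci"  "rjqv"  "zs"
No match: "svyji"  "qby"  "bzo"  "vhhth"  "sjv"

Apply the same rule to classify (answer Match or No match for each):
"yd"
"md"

One predicate separates the groups cleanly: even length.
"yd": Match (length 2).
"md": Match (length 2).

Match, Match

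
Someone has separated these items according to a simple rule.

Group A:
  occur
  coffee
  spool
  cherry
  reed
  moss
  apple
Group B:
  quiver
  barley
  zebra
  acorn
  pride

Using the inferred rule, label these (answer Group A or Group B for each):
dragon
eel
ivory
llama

Group B, Group A, Group B, Group A

A rule that fits every label: has a double letter — true of each 'Group A' example, false of each 'Group B' one.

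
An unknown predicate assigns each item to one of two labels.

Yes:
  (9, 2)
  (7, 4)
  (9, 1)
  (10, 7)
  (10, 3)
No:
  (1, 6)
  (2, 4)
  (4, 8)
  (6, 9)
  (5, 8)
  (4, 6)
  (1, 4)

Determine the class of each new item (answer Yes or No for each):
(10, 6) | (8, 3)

The classifier is using: first > second.

Yes, Yes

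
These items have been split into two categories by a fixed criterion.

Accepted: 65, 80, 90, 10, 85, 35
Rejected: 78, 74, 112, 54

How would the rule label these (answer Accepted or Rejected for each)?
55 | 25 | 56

Accepted, Accepted, Rejected

Comparing the two groups points to one rule — multiple of 5.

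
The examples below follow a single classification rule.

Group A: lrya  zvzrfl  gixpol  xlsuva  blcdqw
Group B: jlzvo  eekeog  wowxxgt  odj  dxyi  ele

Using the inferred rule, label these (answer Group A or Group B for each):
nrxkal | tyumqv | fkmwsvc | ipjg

Group A, Group B, Group B, Group B

'Group A' ⟺ even length AND contains 'l'.
nrxkal: Group A (length 6, has 'l').
tyumqv: Group B (length 6, no 'l').
fkmwsvc: Group B (length 7, no 'l').
ipjg: Group B (length 4, no 'l').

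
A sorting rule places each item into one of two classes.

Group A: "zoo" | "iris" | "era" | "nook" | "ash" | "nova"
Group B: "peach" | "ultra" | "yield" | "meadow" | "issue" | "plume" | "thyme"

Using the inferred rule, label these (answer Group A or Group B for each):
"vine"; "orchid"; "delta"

The rule appears to be: length ≤ 4.

Group A, Group B, Group B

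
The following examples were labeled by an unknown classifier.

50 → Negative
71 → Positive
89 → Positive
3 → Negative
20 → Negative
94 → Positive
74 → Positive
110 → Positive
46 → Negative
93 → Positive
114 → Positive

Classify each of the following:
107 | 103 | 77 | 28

A rule that fits every label: at least 71 — true of each 'Positive' example, false of each 'Negative' one.
107 → 107 ≥ 71 → Positive. 103 → 103 ≥ 71 → Positive. 77 → 77 ≥ 71 → Positive. 28 → 28 < 71 → Negative.

Positive, Positive, Positive, Negative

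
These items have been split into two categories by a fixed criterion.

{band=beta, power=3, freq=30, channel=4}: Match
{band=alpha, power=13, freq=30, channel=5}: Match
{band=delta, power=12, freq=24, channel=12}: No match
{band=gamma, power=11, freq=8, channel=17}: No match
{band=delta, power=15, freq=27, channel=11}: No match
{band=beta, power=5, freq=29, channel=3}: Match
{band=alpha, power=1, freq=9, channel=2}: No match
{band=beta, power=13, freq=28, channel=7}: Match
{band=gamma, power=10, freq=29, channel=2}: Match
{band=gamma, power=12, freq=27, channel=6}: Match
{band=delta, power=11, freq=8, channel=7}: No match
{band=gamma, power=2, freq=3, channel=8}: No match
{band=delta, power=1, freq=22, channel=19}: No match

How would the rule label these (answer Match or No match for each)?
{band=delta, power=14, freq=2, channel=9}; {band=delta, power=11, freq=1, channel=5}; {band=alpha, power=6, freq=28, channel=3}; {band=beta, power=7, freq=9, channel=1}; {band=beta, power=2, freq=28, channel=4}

The distinguishing property — power ≤ 13 AND freq ≥ 27 — holds for all the 'Match' cases and none of the 'No match' cases.

No match, No match, Match, No match, Match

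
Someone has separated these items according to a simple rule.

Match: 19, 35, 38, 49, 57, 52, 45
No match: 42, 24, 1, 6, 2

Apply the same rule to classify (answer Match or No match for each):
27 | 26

Match, Match

Every 'Match' example satisfies: digit sum ≥ 7. None of the 'No match' examples do.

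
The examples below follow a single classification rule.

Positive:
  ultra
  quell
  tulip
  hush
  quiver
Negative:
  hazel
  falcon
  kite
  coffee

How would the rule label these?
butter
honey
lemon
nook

Positive, Negative, Negative, Negative

Comparing the two groups points to one rule — contains 'u'.
butter: has 'u', fits → Positive. honey: no 'u', does not pass → Negative. lemon: no 'u', does not pass → Negative. nook: no 'u', does not pass → Negative.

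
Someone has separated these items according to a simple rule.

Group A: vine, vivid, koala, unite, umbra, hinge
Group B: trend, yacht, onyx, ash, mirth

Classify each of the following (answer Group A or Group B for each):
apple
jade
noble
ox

Every 'Group A' example satisfies: has ≥ 2 vowels. None of the 'Group B' examples do.
apple — 2 vowels, hence Group A. jade — 2 vowels, hence Group A. noble — 2 vowels, hence Group A. ox — 1 vowel, hence Group B.

Group A, Group A, Group A, Group B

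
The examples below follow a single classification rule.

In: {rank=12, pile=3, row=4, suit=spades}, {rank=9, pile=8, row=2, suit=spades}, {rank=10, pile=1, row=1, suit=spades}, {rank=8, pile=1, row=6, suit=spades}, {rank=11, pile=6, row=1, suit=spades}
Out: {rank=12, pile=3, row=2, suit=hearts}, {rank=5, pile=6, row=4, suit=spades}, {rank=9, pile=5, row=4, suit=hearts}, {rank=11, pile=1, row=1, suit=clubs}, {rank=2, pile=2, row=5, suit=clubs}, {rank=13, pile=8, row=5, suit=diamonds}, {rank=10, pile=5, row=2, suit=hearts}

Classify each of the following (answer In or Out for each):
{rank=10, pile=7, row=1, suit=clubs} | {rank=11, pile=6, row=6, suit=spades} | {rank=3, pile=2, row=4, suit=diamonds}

'In' ⟺ suit is spades AND rank ≥ 8.
Out: {rank=10, pile=7, row=1, suit=clubs}, since suit is clubs, rank = 10. In: {rank=11, pile=6, row=6, suit=spades}, since suit is spades, rank = 11. Out: {rank=3, pile=2, row=4, suit=diamonds}, since suit is diamonds, rank = 3.

Out, In, Out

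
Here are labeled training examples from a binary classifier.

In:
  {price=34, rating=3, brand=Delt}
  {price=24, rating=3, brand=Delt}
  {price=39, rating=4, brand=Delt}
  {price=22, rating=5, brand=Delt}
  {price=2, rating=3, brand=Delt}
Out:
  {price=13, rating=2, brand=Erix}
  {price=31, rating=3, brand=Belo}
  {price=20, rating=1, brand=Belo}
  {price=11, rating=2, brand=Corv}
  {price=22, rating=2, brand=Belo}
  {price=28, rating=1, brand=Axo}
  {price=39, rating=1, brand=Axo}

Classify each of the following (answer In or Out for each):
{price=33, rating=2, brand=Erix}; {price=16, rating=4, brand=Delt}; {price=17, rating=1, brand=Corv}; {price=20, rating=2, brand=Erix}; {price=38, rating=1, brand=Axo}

Out, In, Out, Out, Out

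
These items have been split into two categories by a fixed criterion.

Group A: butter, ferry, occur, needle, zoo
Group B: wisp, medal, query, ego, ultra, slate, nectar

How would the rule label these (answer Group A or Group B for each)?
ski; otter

The classifier is using: has a double letter.
ski: no doubled letter — doesn't qualify, so Group B.
otter: 'tt' doubled — qualifies, so Group A.

Group B, Group A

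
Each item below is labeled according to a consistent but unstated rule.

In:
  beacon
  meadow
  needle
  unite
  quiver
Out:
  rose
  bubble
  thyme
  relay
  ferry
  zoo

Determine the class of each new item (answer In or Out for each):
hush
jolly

Out, Out

Every 'In' example satisfies: has ≥ 3 vowels. None of the 'Out' examples do.
hush: 1 vowel — fails this test, so Out. jolly: 1 vowel — fails this test, so Out.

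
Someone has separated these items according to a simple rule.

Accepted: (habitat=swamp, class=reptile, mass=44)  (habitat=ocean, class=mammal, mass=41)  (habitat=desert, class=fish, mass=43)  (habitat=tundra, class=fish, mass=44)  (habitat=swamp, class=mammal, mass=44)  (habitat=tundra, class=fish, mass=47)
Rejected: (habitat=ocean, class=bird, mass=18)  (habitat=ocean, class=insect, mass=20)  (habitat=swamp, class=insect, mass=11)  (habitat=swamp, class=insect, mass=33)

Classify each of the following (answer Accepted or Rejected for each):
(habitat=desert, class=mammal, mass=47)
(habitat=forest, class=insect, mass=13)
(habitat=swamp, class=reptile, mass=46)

A rule that fits every label: mass ≥ 41 — true of each 'Accepted' example, false of each 'Rejected' one.
(habitat=desert, class=mammal, mass=47): mass = 47, qualifies → Accepted. (habitat=forest, class=insect, mass=13): mass = 13, fails this test → Rejected. (habitat=swamp, class=reptile, mass=46): mass = 46, qualifies → Accepted.

Accepted, Rejected, Accepted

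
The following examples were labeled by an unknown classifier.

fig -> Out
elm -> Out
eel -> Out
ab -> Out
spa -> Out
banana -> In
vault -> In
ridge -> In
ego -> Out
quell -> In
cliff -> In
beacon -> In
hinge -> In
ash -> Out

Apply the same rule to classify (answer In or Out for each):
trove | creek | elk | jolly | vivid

One predicate separates the groups cleanly: length ≥ 5.
trove: length 5 — fits, so In. creek: length 5 — fits, so In. elk: length 3 — fails this test, so Out. jolly: length 5 — fits, so In. vivid: length 5 — fits, so In.

In, In, Out, In, In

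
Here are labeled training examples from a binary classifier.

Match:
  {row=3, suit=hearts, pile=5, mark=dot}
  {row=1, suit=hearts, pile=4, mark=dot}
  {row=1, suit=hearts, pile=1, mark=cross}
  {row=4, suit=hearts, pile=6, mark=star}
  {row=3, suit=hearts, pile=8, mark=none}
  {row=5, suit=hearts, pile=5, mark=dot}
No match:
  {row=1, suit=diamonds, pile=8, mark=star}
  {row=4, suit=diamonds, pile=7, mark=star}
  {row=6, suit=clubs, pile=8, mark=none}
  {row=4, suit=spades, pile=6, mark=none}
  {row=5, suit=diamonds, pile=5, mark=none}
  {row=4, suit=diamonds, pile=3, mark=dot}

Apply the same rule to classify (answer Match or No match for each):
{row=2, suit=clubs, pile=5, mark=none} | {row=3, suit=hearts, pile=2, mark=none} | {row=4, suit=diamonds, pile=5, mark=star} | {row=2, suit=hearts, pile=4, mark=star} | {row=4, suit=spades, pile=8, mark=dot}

No match, Match, No match, Match, No match

The rule appears to be: suit is hearts.
{row=2, suit=clubs, pile=5, mark=none}: No match (suit is clubs).
{row=3, suit=hearts, pile=2, mark=none}: Match (suit is hearts).
{row=4, suit=diamonds, pile=5, mark=star}: No match (suit is diamonds).
{row=2, suit=hearts, pile=4, mark=star}: Match (suit is hearts).
{row=4, suit=spades, pile=8, mark=dot}: No match (suit is spades).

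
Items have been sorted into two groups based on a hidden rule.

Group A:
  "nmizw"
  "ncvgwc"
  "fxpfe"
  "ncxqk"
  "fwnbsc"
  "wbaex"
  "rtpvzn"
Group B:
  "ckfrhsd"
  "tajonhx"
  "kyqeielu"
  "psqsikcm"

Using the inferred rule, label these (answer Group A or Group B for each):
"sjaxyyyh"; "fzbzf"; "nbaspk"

'Group A' ⟺ length ≤ 6.

Group B, Group A, Group A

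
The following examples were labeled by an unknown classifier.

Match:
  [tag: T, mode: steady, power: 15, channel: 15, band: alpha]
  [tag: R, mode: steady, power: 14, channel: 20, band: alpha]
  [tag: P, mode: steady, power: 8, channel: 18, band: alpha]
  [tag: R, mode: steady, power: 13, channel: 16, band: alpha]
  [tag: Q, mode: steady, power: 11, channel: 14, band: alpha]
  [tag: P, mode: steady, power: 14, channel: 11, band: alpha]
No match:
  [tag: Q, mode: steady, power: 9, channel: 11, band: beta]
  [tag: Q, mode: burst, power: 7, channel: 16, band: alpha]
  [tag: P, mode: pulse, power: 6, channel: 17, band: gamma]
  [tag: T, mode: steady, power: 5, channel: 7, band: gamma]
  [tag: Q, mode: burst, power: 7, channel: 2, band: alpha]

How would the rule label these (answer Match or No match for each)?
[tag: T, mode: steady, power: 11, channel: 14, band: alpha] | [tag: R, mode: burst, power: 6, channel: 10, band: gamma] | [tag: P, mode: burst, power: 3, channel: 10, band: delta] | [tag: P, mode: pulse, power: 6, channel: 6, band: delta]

Match, No match, No match, No match

One predicate separates the groups cleanly: mode is steady AND band is alpha.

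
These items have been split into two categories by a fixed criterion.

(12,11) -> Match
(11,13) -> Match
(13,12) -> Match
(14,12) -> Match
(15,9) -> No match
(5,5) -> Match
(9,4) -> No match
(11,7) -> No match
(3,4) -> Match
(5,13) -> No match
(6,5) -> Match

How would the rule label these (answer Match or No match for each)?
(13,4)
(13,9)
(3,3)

The distinguishing property — |first − second| ≤ 2 — holds for all the 'Match' cases and none of the 'No match' cases.
(13,4): No match (|13−4| = 9). (13,9): No match (|13−9| = 4). (3,3): Match (|3−3| = 0).

No match, No match, Match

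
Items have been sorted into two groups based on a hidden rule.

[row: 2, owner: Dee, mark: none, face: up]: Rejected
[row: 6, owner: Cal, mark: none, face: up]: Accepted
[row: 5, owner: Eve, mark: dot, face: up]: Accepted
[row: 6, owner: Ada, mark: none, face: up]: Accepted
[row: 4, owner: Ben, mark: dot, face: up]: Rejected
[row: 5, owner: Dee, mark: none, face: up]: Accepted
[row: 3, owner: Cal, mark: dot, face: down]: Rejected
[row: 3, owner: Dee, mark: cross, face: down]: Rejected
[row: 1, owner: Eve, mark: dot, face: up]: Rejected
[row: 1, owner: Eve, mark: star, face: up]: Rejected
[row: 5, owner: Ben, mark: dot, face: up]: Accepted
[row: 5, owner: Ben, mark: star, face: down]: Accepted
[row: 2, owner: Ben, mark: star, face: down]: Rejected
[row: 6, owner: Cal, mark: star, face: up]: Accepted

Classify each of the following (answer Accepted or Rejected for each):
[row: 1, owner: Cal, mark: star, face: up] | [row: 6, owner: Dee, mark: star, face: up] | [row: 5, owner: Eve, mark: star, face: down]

Rejected, Accepted, Accepted

The pattern is that an item is 'Accepted' exactly when: row ≥ 5.
[row: 1, owner: Cal, mark: star, face: up]: row = 1 — fails the rule, so Rejected.
[row: 6, owner: Dee, mark: star, face: up]: row = 6 — satisfies this, so Accepted.
[row: 5, owner: Eve, mark: star, face: down]: row = 5 — satisfies this, so Accepted.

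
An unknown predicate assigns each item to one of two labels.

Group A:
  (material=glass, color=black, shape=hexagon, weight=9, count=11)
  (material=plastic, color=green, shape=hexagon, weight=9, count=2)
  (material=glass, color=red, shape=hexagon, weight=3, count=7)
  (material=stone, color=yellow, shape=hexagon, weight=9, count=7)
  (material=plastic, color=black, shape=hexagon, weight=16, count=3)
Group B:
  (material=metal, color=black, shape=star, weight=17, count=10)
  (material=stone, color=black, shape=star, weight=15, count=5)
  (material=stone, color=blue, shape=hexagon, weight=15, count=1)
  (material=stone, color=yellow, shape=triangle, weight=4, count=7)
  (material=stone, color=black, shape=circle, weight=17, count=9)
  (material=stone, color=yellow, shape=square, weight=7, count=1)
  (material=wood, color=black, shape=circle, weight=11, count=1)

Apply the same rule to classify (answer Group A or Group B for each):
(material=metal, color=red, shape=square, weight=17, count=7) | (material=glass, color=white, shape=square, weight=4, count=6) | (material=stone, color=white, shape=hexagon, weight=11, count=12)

The pattern is that an item is 'Group A' exactly when: shape is hexagon AND count ≥ 2.
(material=metal, color=red, shape=square, weight=17, count=7) — shape is square, count = 7, hence Group B. (material=glass, color=white, shape=square, weight=4, count=6) — shape is square, count = 6, hence Group B. (material=stone, color=white, shape=hexagon, weight=11, count=12) — shape is hexagon, count = 12, hence Group A.

Group B, Group B, Group A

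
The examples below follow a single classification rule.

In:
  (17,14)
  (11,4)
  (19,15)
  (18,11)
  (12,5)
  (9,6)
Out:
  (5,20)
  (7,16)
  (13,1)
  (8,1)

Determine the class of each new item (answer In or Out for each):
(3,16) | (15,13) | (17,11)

Out, In, In

A rule that fits every label: first > second AND sum ≥ 15 — true of each 'In' example, false of each 'Out' one.
(3,16): 3 < 16, 3+16 = 19 — does not satisfy this, so Out.
(15,13): 15 > 13, 15+13 = 28 — satisfies this, so In.
(17,11): 17 > 11, 17+11 = 28 — satisfies this, so In.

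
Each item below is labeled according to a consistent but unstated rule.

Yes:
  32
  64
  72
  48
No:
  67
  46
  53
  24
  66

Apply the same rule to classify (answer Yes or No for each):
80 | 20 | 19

All 'Yes' examples share one property — multiple of 4 AND at least 32 — and every 'No' example lacks it.

Yes, No, No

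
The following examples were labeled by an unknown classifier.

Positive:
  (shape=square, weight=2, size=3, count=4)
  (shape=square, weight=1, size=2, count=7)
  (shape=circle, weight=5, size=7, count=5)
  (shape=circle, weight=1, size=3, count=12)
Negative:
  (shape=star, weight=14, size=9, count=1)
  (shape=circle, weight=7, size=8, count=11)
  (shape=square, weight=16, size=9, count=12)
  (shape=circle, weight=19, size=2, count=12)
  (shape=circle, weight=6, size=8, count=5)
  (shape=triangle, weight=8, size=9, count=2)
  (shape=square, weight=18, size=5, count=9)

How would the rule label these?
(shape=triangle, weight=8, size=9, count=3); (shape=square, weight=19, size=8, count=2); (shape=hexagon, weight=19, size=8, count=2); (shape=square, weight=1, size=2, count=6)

Negative, Negative, Negative, Positive

The classifier is using: weight ≤ 5.
(shape=triangle, weight=8, size=9, count=3): weight = 8 — does not pass, so Negative.
(shape=square, weight=19, size=8, count=2): weight = 19 — does not pass, so Negative.
(shape=hexagon, weight=19, size=8, count=2): weight = 19 — does not pass, so Negative.
(shape=square, weight=1, size=2, count=6): weight = 1 — satisfies this, so Positive.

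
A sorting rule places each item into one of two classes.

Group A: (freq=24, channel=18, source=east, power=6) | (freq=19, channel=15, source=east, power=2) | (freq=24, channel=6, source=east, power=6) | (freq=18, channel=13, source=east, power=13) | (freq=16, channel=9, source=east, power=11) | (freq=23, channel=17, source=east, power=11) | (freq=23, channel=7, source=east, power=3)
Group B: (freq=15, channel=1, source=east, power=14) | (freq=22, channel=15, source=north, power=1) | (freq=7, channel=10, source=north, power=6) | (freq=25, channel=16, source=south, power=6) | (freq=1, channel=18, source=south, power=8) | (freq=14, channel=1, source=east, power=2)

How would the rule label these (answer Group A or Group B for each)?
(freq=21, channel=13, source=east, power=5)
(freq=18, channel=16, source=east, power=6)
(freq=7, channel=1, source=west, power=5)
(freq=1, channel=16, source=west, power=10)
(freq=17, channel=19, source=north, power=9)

Group A, Group A, Group B, Group B, Group B

The pattern is that an item is 'Group A' exactly when: source is east AND freq ≥ 16.
(freq=21, channel=13, source=east, power=5): source is east, freq = 21, passes → Group A.
(freq=18, channel=16, source=east, power=6): source is east, freq = 18, passes → Group A.
(freq=7, channel=1, source=west, power=5): source is west, freq = 7, does not fit → Group B.
(freq=1, channel=16, source=west, power=10): source is west, freq = 1, does not fit → Group B.
(freq=17, channel=19, source=north, power=9): source is north, freq = 17, does not fit → Group B.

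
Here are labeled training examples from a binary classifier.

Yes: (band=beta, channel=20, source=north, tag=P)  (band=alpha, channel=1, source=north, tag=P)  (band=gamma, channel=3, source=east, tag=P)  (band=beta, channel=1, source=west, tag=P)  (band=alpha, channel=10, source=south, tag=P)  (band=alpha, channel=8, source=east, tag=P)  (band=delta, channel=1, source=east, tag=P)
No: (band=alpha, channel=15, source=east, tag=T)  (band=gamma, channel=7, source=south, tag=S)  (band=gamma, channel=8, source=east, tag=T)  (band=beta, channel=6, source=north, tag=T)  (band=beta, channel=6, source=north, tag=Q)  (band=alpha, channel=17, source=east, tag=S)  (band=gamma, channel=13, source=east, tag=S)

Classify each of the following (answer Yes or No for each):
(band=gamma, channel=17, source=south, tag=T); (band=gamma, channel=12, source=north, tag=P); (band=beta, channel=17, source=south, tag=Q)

All 'Yes' examples share one property — tag is P — and every 'No' example lacks it.

No, Yes, No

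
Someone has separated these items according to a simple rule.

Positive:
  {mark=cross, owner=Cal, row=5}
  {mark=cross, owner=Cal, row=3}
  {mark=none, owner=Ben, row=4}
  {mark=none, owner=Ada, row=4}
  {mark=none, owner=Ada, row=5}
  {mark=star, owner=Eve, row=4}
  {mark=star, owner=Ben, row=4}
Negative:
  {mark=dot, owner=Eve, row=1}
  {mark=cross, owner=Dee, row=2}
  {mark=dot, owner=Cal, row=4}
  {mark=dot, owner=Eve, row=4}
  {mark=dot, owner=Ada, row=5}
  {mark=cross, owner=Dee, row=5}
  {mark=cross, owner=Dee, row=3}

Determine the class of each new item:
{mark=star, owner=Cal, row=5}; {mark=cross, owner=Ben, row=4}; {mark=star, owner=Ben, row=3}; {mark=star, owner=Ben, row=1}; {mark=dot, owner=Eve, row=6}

Positive, Positive, Positive, Positive, Negative

One predicate separates the groups cleanly: owner is not Dee AND mark is not dot.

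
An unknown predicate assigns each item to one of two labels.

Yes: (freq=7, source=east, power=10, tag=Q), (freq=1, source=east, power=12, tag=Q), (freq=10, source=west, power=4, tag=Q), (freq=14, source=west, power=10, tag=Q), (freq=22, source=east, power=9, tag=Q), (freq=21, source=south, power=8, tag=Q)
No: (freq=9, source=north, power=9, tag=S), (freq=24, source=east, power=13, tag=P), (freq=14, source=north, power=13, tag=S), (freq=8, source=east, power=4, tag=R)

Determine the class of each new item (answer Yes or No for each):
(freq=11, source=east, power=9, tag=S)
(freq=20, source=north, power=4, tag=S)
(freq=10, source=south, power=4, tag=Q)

Checking candidate rules against both groups, what survives is: tag is Q.
(freq=11, source=east, power=9, tag=S): tag is S — doesn't match, so No.
(freq=20, source=north, power=4, tag=S): tag is S — doesn't match, so No.
(freq=10, source=south, power=4, tag=Q): tag is Q — has this property, so Yes.

No, No, Yes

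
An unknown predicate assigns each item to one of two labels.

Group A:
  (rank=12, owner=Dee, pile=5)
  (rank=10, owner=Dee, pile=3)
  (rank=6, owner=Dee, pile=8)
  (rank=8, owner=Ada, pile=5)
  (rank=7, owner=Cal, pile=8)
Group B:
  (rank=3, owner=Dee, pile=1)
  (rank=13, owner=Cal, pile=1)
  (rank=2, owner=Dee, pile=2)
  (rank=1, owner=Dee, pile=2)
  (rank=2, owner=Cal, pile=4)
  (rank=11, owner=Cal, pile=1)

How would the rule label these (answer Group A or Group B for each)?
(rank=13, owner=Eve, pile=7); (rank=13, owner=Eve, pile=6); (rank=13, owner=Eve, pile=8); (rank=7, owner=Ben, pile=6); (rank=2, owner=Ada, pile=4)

Group A, Group A, Group A, Group A, Group B

The distinguishing property — pile ≥ 2 AND rank ≥ 3 — holds for all the 'Group A' cases and none of the 'Group B' cases.
(rank=13, owner=Eve, pile=7): pile = 7, rank = 13, passes → Group A. (rank=13, owner=Eve, pile=6): pile = 6, rank = 13, passes → Group A. (rank=13, owner=Eve, pile=8): pile = 8, rank = 13, passes → Group A. (rank=7, owner=Ben, pile=6): pile = 6, rank = 7, passes → Group A. (rank=2, owner=Ada, pile=4): pile = 4, rank = 2, doesn't qualify → Group B.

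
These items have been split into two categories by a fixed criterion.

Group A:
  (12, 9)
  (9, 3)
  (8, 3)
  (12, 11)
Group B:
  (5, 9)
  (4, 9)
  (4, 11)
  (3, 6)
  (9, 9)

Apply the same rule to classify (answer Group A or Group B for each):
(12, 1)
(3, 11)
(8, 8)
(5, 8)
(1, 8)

Group A, Group B, Group B, Group B, Group B

The rule appears to be: first > second.
(12, 1) → 12 > 1 → Group A.
(3, 11) → 3 < 11 → Group B.
(8, 8) → 8 = 8 → Group B.
(5, 8) → 5 < 8 → Group B.
(1, 8) → 1 < 8 → Group B.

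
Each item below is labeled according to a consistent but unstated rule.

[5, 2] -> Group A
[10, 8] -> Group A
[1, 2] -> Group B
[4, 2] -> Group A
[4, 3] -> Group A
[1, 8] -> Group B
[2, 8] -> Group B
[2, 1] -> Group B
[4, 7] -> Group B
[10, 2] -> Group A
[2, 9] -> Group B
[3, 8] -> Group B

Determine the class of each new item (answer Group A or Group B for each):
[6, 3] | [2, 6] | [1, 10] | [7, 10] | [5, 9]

Rule: first > second AND sum ≥ 6. This holds for each 'Group A' example and fails for each 'Group B' one.
[6, 3]: 6 > 3, 6+3 = 9, has this property → Group A. [2, 6]: 2 < 6, 2+6 = 8, doesn't match → Group B. [1, 10]: 1 < 10, 1+10 = 11, doesn't match → Group B. [7, 10]: 7 < 10, 7+10 = 17, doesn't match → Group B. [5, 9]: 5 < 9, 5+9 = 14, doesn't match → Group B.

Group A, Group B, Group B, Group B, Group B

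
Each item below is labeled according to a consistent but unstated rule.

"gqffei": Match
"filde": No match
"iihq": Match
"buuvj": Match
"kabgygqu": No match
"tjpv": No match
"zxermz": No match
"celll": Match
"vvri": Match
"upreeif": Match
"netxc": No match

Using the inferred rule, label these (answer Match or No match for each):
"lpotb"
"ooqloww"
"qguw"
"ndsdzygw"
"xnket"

No match, Match, No match, No match, No match

The simplest hypothesis consistent with all the labels is: has a double letter.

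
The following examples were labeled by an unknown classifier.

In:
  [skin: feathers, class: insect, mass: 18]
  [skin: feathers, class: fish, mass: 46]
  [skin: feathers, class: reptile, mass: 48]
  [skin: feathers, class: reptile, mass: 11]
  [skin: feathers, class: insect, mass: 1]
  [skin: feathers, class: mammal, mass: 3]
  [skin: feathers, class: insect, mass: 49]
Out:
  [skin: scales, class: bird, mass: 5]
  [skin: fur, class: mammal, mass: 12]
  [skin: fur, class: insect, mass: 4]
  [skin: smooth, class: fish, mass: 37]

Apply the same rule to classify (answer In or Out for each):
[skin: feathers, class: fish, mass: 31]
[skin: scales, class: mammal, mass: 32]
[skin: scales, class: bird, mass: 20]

The common property of the 'In' items is: skin is feathers. No 'Out' item has it.
[skin: feathers, class: fish, mass: 31]: skin is feathers, passes → In.
[skin: scales, class: mammal, mass: 32]: skin is scales, fails the rule → Out.
[skin: scales, class: bird, mass: 20]: skin is scales, fails the rule → Out.

In, Out, Out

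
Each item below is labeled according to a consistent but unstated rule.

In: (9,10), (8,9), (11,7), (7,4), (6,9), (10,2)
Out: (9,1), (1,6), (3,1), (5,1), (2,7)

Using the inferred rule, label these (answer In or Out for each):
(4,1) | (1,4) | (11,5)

Out, Out, In

The distinguishing property — sum ≥ 11 — holds for all the 'In' cases and none of the 'Out' cases.
(4,1) → 4+1 = 5 → Out. (1,4) → 1+4 = 5 → Out. (11,5) → 11+5 = 16 → In.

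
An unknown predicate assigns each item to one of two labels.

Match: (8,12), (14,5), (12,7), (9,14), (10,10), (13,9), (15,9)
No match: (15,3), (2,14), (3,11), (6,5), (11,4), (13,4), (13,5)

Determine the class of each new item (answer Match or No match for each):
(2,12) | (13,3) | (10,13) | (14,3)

No match, No match, Match, No match

The pattern is that an item is 'Match' exactly when: sum ≥ 19.
No match: (2,12), since 2+12 = 14.
No match: (13,3), since 13+3 = 16.
Match: (10,13), since 10+13 = 23.
No match: (14,3), since 14+3 = 17.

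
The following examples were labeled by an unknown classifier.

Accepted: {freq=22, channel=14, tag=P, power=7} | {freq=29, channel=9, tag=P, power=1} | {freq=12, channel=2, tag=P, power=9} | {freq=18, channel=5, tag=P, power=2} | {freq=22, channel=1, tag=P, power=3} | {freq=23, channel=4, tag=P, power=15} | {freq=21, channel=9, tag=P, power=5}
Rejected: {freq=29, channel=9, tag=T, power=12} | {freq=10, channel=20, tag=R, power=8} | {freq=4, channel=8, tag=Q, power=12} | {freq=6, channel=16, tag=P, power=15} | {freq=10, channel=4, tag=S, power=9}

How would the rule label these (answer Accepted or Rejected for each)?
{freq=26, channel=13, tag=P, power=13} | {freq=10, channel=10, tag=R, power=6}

Accepted, Rejected

The distinguishing property — tag is P AND freq ≥ 10 — holds for all the 'Accepted' cases and none of the 'Rejected' cases.
{freq=26, channel=13, tag=P, power=13} — tag is P, freq = 26, hence Accepted. {freq=10, channel=10, tag=R, power=6} — tag is R, freq = 10, hence Rejected.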